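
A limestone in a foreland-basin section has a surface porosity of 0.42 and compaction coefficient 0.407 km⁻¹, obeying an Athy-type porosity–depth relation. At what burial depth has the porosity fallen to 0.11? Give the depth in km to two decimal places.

Invert Athy's law: Z = ln(phi₀/phi) / β
Z = ln(0.42/0.11) / 0.407 = ln(3.818) / 0.407 = 1.3398 / 0.407 = 3.292 km

3.29 km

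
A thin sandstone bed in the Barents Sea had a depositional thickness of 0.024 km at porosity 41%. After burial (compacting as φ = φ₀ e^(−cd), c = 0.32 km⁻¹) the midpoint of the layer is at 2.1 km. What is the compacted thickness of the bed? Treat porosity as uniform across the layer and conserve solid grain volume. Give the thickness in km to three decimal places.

Porosity at 2.1 km: φ = 0.41·exp(−0.32×2.1) = 0.2094
Solid-volume conservation: h(1−φ) = h₀(1−φ₀) ⇒ h = h₀·(1−φ₀)/(1−φ)
h = 0.024 × (1 − 0.41)/(1 − 0.2094) = 0.024 × 0.7463 = 0.0179 km

0.018 km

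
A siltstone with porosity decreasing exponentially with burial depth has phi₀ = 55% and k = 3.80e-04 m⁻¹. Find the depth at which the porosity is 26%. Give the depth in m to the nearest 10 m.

Working in km (1 km = 1000 m; k in km⁻¹ = k in m⁻¹ × 1000):
Invert Athy's law: z = ln(phi₀/phi) / k
z = ln(0.55/0.26) / 0.38 = ln(2.115) / 0.38 = 0.7492 / 0.38 = 1.972 km

1970 m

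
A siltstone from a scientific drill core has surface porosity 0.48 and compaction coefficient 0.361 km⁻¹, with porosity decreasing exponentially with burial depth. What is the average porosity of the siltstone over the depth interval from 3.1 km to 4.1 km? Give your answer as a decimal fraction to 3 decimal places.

⟨phi⟩ = (1/(d₂−d₁)) ∫ phi₀ e^(−kd) dd = phi₀·(e^(−k·d₁) − e^(−k·d₂)) / (k·(d₂−d₁))
e^(−0.361×3.1) = 0.3266; e^(−0.361×4.1) = 0.2276
⟨phi⟩ = 0.48 × (0.3266 − 0.2276) / (0.361 × 1) = 0.48 × 0.2741 = 0.1316

0.132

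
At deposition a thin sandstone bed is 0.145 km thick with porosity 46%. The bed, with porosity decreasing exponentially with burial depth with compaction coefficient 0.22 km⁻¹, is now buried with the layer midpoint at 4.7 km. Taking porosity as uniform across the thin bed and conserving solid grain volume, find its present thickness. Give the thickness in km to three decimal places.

Porosity at 4.7 km: φ = 0.46·exp(−0.22×4.7) = 0.1636
Solid-volume conservation: h(1−φ) = h₀(1−φ₀) ⇒ h = h₀·(1−φ₀)/(1−φ)
h = 0.145 × (1 − 0.46)/(1 − 0.1636) = 0.145 × 0.6456 = 0.0936 km

0.094 km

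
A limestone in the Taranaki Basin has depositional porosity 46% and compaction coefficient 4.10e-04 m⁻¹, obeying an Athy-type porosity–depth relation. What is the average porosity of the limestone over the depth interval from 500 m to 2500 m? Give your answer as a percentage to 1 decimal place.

Working in km (1 km = 1000 m; β in km⁻¹ = β in m⁻¹ × 1000):
⟨φ⟩ = (1/(Z₂−Z₁)) ∫ φ₀ e^(−βZ) dZ = φ₀·(e^(−β·Z₁) − e^(−β·Z₂)) / (β·(Z₂−Z₁))
e^(−0.41×0.5) = 0.8146; e^(−0.41×2.5) = 0.3588
⟨φ⟩ = 0.46 × (0.8146 − 0.3588) / (0.41 × 2) = 0.46 × 0.5559 = 0.2557

25.6%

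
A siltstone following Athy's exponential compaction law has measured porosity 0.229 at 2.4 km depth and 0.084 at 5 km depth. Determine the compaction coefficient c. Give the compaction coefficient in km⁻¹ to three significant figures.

Athy: φ(z) = φ₀ e^(−cz) ⇒ φ₁/φ₂ = e^{c(z₂−z₁)} ⇒ c = ln(φ₁/φ₂)/(z₂−z₁)
c = ln(0.229/0.084) / (5 − 2.4) = ln(2.726) / 2.6 = 1.0029 / 2.6 = 0.3857 km⁻¹

0.386 km⁻¹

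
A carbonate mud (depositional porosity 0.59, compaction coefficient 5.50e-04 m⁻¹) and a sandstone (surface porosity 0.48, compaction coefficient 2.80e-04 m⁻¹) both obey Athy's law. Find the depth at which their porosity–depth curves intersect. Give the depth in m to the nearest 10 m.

760 m

Working in km (1 km = 1000 m; k in km⁻¹ = k in m⁻¹ × 1000):
Set phi₀ₐ e^(−kₐz) = phi₀ᵦ e^(−kᵦz) ⇒ ln(phi₀ₐ/phi₀ᵦ) = (kₐ − kᵦ)·z
z = ln(0.59/0.48) / (0.55 − 0.28) = 0.2063 / 0.27 = 0.764 km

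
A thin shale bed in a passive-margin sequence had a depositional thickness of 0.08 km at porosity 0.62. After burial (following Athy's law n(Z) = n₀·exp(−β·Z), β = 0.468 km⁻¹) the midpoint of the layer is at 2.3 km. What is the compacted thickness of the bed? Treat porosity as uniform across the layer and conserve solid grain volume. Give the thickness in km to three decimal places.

Porosity at 2.3 km: n = 0.62·exp(−0.468×2.3) = 0.2113
Solid-volume conservation: h(1−n) = h₀(1−n₀) ⇒ h = h₀·(1−n₀)/(1−n)
h = 0.08 × (1 − 0.62)/(1 − 0.2113) = 0.08 × 0.4818 = 0.0385 km

0.039 km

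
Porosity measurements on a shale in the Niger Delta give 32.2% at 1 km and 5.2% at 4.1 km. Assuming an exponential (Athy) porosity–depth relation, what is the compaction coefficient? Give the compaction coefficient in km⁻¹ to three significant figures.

0.588 km⁻¹

Athy: n(z) = n₀ e^(−kz) ⇒ n₁/n₂ = e^{k(z₂−z₁)} ⇒ k = ln(n₁/n₂)/(z₂−z₁)
k = ln(0.322/0.052) / (4.1 − 1) = ln(6.192) / 3.1 = 1.8233 / 3.1 = 0.5882 km⁻¹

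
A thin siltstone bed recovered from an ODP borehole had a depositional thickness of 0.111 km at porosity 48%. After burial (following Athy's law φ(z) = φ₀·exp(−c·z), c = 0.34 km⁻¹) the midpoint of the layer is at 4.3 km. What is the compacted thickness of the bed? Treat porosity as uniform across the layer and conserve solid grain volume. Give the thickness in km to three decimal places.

Porosity at 4.3 km: φ = 0.48·exp(−0.34×4.3) = 0.1113
Solid-volume conservation: h(1−φ) = h₀(1−φ₀) ⇒ h = h₀·(1−φ₀)/(1−φ)
h = 0.111 × (1 − 0.48)/(1 − 0.1113) = 0.111 × 0.5851 = 0.0649 km

0.065 km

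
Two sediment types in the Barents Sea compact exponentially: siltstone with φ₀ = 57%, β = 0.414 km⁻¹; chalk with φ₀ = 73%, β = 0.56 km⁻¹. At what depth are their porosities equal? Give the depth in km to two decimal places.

1.69 km

Set φ₀ₐ e^(−βₐz) = φ₀ᵦ e^(−βᵦz) ⇒ ln(φ₀ₐ/φ₀ᵦ) = (βₐ − βᵦ)·z
z = ln(0.57/0.73) / (0.414 − 0.56) = -0.2474 / -0.146 = 1.695 km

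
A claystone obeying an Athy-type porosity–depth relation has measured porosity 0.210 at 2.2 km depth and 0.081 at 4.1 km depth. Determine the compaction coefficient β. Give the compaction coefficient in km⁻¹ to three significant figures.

0.501 km⁻¹

Athy: n(z) = n₀ e^(−βz) ⇒ n₁/n₂ = e^{β(z₂−z₁)} ⇒ β = ln(n₁/n₂)/(z₂−z₁)
β = ln(0.21/0.081) / (4.1 − 2.2) = ln(2.593) / 1.9 = 0.9527 / 1.9 = 0.5014 km⁻¹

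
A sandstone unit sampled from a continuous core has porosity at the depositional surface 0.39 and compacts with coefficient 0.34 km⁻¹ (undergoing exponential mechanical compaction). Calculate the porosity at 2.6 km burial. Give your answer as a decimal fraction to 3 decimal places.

n = n₀·exp(−c·Z) = 0.39 × exp(−0.34 × 2.6) = 0.39 × exp(−0.884)
  = 0.39 × 0.4131 = 0.1611

0.161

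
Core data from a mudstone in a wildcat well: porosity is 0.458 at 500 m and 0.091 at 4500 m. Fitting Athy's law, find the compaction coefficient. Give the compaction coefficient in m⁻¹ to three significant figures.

0.000404 m⁻¹

Working in km (1 km = 1000 m; β in km⁻¹ = β in m⁻¹ × 1000):
Athy: n(Z) = n₀ e^(−βZ) ⇒ n₁/n₂ = e^{β(Z₂−Z₁)} ⇒ β = ln(n₁/n₂)/(Z₂−Z₁)
β = ln(0.458/0.091) / (4.5 − 0.5) = ln(5.033) / 4 = 1.6160 / 4 = 0.404 km⁻¹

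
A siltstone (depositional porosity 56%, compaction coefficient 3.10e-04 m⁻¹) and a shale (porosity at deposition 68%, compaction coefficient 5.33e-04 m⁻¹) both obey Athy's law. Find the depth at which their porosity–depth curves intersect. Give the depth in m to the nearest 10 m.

870 m

Working in km (1 km = 1000 m; c in km⁻¹ = c in m⁻¹ × 1000):
Set φ₀ₐ e^(−cₐZ) = φ₀ᵦ e^(−cᵦZ) ⇒ ln(φ₀ₐ/φ₀ᵦ) = (cₐ − cᵦ)·Z
Z = ln(0.56/0.68) / (0.31 − 0.533) = -0.1942 / -0.223 = 0.871 km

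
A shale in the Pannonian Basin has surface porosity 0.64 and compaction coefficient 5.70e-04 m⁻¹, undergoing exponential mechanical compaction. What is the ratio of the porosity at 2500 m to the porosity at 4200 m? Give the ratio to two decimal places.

Working in km (1 km = 1000 m; c in km⁻¹ = c in m⁻¹ × 1000):
n(Z₁)/n(Z₂) = e^(−c·Z₁)/e^(−c·Z₂) = e^{c(Z₂−Z₁)}
= exp(0.57 × 1.7) = exp(0.969) = 2.6353

2.64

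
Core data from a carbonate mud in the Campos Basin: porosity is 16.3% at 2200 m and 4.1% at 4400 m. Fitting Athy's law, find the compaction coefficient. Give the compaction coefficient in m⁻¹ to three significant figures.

0.000627 m⁻¹

Working in km (1 km = 1000 m; c in km⁻¹ = c in m⁻¹ × 1000):
Athy: n(d) = n₀ e^(−cd) ⇒ n₁/n₂ = e^{c(d₂−d₁)} ⇒ c = ln(n₁/n₂)/(d₂−d₁)
c = ln(0.163/0.041) / (4.4 − 2.2) = ln(3.976) / 2.2 = 1.3802 / 2.2 = 0.6274 km⁻¹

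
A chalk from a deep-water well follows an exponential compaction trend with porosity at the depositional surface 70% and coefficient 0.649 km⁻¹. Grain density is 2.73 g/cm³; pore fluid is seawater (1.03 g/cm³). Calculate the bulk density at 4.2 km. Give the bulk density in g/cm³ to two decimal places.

2.65 g/cm³

Porosity at depth: φ = 0.7·exp(−0.649×4.2) = 0.7×0.0655 = 0.0458
Bulk density: ρ_b = (1−φ)ρ_g + φ·ρ_f = 0.9542×2.73 + 0.0458×1.03
       = 2.605 + 0.047 = 2.652 g/cm³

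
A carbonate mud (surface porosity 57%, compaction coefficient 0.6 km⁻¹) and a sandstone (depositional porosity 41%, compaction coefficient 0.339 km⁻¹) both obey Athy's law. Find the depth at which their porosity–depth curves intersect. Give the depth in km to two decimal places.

1.26 km

Set phi₀ₐ e^(−βₐz) = phi₀ᵦ e^(−βᵦz) ⇒ ln(phi₀ₐ/phi₀ᵦ) = (βₐ − βᵦ)·z
z = ln(0.57/0.41) / (0.6 − 0.339) = 0.3295 / 0.261 = 1.262 km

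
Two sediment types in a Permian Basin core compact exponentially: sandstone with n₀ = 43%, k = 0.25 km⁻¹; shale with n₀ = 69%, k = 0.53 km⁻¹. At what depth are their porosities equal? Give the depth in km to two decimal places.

1.69 km

Set n₀ₐ e^(−kₐd) = n₀ᵦ e^(−kᵦd) ⇒ ln(n₀ₐ/n₀ᵦ) = (kₐ − kᵦ)·d
d = ln(0.43/0.69) / (0.25 − 0.53) = -0.4729 / -0.28 = 1.689 km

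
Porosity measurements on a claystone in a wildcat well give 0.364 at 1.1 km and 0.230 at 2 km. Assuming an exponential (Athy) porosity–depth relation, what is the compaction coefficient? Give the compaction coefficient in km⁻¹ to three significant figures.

Athy: phi(z) = phi₀ e^(−kz) ⇒ phi₁/phi₂ = e^{k(z₂−z₁)} ⇒ k = ln(phi₁/phi₂)/(z₂−z₁)
k = ln(0.364/0.23) / (2 − 1.1) = ln(1.583) / 0.9 = 0.4591 / 0.9 = 0.5101 km⁻¹

0.510 km⁻¹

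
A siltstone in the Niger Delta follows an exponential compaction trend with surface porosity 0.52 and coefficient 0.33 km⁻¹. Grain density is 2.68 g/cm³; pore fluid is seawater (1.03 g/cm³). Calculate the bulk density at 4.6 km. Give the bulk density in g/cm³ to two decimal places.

2.49 g/cm³

Porosity at depth: φ = 0.52·exp(−0.33×4.6) = 0.52×0.2191 = 0.1140
Bulk density: ρ_b = (1−φ)ρ_g + φ·ρ_f = 0.8860×2.68 + 0.1140×1.03
       = 2.375 + 0.117 = 2.492 g/cm³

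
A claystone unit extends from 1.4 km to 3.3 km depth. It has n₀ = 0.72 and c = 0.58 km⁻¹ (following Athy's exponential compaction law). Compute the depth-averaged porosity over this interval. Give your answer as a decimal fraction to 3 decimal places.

0.194

⟨n⟩ = (1/(Z₂−Z₁)) ∫ n₀ e^(−cZ) dZ = n₀·(e^(−c·Z₁) − e^(−c·Z₂)) / (c·(Z₂−Z₁))
e^(−0.58×1.4) = 0.4440; e^(−0.58×3.3) = 0.1475
⟨n⟩ = 0.72 × (0.4440 − 0.1475) / (0.58 × 1.9) = 0.72 × 0.2690 = 0.1937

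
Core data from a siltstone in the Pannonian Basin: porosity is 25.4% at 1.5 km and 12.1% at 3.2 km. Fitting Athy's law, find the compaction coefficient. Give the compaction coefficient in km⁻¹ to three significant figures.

0.436 km⁻¹

Athy: n(d) = n₀ e^(−kd) ⇒ n₁/n₂ = e^{k(d₂−d₁)} ⇒ k = ln(n₁/n₂)/(d₂−d₁)
k = ln(0.254/0.121) / (3.2 − 1.5) = ln(2.099) / 1.7 = 0.7415 / 1.7 = 0.4362 km⁻¹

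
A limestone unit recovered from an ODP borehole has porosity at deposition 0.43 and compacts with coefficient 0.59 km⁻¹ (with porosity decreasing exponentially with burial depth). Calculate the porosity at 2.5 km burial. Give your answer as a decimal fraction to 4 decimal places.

n = n₀·exp(−k·d) = 0.43 × exp(−0.59 × 2.5) = 0.43 × exp(−1.475)
  = 0.43 × 0.2288 = 0.0984

0.0984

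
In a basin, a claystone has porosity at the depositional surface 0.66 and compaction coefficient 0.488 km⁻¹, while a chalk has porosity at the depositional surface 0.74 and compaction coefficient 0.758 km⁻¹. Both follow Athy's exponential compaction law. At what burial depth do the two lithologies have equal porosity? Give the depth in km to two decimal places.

0.42 km

Set phi₀ₐ e^(−βₐz) = phi₀ᵦ e^(−βᵦz) ⇒ ln(phi₀ₐ/phi₀ᵦ) = (βₐ − βᵦ)·z
z = ln(0.66/0.74) / (0.488 − 0.758) = -0.1144 / -0.27 = 0.424 km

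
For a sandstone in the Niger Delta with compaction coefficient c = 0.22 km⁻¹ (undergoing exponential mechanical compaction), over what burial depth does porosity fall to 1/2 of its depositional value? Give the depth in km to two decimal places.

phi/phi₀ = 1/2 ⇒ exp(−c·d) = 1/2 ⇒ d = ln(2) / c
d = 0.6931 / 0.22 = 3.151 km

3.15 km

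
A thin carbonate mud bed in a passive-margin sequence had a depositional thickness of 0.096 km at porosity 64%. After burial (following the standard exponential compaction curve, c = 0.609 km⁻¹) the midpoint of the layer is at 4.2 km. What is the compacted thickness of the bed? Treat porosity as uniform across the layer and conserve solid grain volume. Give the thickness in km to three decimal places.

Porosity at 4.2 km: n = 0.64·exp(−0.609×4.2) = 0.0496
Solid-volume conservation: h(1−n) = h₀(1−n₀) ⇒ h = h₀·(1−n₀)/(1−n)
h = 0.096 × (1 − 0.64)/(1 − 0.0496) = 0.096 × 0.3788 = 0.0364 km

0.036 km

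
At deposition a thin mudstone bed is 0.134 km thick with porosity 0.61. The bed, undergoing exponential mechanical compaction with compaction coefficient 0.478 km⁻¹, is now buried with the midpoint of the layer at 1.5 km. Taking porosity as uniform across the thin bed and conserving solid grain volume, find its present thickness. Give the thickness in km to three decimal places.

Porosity at 1.5 km: phi = 0.61·exp(−0.478×1.5) = 0.2978
Solid-volume conservation: h(1−phi) = h₀(1−phi₀) ⇒ h = h₀·(1−phi₀)/(1−phi)
h = 0.134 × (1 − 0.61)/(1 − 0.2978) = 0.134 × 0.5554 = 0.0744 km

0.074 km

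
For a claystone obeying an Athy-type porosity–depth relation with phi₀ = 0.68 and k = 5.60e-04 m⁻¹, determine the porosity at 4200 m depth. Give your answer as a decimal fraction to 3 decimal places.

0.065

Working in km (1 km = 1000 m; k in km⁻¹ = k in m⁻¹ × 1000):
phi = phi₀·exp(−k·z) = 0.68 × exp(−0.56 × 4.2) = 0.68 × exp(−2.352)
  = 0.68 × 0.0952 = 0.0647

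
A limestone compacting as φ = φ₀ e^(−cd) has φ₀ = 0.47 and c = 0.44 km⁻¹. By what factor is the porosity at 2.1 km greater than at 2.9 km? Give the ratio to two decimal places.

φ(d₁)/φ(d₂) = e^(−c·d₁)/e^(−c·d₂) = e^{c(d₂−d₁)}
= exp(0.44 × 0.8) = exp(0.352) = 1.4219

1.42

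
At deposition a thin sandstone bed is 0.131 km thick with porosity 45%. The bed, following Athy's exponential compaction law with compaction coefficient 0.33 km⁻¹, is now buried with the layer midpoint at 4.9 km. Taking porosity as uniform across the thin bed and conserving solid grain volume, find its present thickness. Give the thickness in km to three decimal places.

0.079 km

Porosity at 4.9 km: n = 0.45·exp(−0.33×4.9) = 0.0893
Solid-volume conservation: h(1−n) = h₀(1−n₀) ⇒ h = h₀·(1−n₀)/(1−n)
h = 0.131 × (1 − 0.45)/(1 − 0.0893) = 0.131 × 0.6039 = 0.0791 km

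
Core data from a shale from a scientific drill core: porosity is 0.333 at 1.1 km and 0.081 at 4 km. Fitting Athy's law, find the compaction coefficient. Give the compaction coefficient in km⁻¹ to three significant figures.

0.487 km⁻¹

Athy: φ(d) = φ₀ e^(−cd) ⇒ φ₁/φ₂ = e^{c(d₂−d₁)} ⇒ c = ln(φ₁/φ₂)/(d₂−d₁)
c = ln(0.333/0.081) / (4 − 1.1) = ln(4.111) / 2.9 = 1.4137 / 2.9 = 0.4875 km⁻¹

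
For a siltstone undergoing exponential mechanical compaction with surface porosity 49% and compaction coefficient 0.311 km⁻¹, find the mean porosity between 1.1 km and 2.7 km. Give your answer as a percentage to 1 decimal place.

⟨n⟩ = (1/(d₂−d₁)) ∫ n₀ e^(−βd) dd = n₀·(e^(−β·d₁) − e^(−β·d₂)) / (β·(d₂−d₁))
e^(−0.311×1.1) = 0.7103; e^(−0.311×2.7) = 0.4318
⟨n⟩ = 0.49 × (0.7103 − 0.4318) / (0.311 × 1.6) = 0.49 × 0.5596 = 0.2742

27.4%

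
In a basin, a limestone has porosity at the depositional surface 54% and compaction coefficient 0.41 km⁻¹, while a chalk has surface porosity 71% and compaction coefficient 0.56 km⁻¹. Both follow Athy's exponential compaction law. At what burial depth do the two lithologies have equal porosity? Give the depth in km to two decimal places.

1.82 km

Set φ₀ₐ e^(−kₐz) = φ₀ᵦ e^(−kᵦz) ⇒ ln(φ₀ₐ/φ₀ᵦ) = (kₐ − kᵦ)·z
z = ln(0.54/0.71) / (0.41 − 0.56) = -0.2737 / -0.15 = 1.825 km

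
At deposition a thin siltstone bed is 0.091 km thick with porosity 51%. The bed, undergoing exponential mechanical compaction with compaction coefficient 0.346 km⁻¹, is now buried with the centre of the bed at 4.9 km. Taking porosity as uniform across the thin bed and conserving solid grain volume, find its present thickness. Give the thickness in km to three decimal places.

Porosity at 4.9 km: φ = 0.51·exp(−0.346×4.9) = 0.0936
Solid-volume conservation: h(1−φ) = h₀(1−φ₀) ⇒ h = h₀·(1−φ₀)/(1−φ)
h = 0.091 × (1 − 0.51)/(1 − 0.0936) = 0.091 × 0.5406 = 0.0492 km

0.049 km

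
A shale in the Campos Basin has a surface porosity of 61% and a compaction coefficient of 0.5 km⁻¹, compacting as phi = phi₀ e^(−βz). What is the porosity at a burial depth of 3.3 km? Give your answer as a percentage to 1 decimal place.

11.7%

phi = phi₀·exp(−β·z) = 0.61 × exp(−0.5 × 3.3) = 0.61 × exp(−1.65)
  = 0.61 × 0.1920 = 0.1172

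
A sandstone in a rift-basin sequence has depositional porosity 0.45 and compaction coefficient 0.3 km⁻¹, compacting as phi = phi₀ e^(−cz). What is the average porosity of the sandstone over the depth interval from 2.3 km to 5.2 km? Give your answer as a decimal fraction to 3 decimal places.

⟨phi⟩ = (1/(z₂−z₁)) ∫ phi₀ e^(−cz) dz = phi₀·(e^(−c·z₁) − e^(−c·z₂)) / (c·(z₂−z₁))
e^(−0.3×2.3) = 0.5016; e^(−0.3×5.2) = 0.2101
⟨phi⟩ = 0.45 × (0.5016 − 0.2101) / (0.3 × 2.9) = 0.45 × 0.3350 = 0.1507

0.151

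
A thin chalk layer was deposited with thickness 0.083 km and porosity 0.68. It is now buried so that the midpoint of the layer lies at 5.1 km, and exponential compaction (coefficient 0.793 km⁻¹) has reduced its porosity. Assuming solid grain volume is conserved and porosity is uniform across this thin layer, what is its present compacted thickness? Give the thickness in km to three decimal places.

0.027 km

Porosity at 5.1 km: phi = 0.68·exp(−0.793×5.1) = 0.0119
Solid-volume conservation: h(1−phi) = h₀(1−phi₀) ⇒ h = h₀·(1−phi₀)/(1−phi)
h = 0.083 × (1 − 0.68)/(1 − 0.0119) = 0.083 × 0.3239 = 0.0269 km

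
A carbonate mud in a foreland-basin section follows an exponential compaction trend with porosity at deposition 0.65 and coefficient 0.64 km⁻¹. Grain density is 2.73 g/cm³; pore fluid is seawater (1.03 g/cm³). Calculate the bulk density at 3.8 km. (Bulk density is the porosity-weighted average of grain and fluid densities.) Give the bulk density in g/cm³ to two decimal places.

2.63 g/cm³

Porosity at depth: phi = 0.65·exp(−0.64×3.8) = 0.65×0.0879 = 0.0571
Bulk density: ρ_b = (1−phi)ρ_g + phi·ρ_f = 0.9429×2.73 + 0.0571×1.03
       = 2.574 + 0.059 = 2.633 g/cm³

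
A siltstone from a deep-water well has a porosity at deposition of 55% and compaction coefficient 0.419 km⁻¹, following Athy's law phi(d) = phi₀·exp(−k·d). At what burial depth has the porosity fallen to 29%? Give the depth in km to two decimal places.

1.53 km

Invert Athy's law: d = ln(phi₀/phi) / k
d = ln(0.55/0.29) / 0.419 = ln(1.897) / 0.419 = 0.6400 / 0.419 = 1.528 km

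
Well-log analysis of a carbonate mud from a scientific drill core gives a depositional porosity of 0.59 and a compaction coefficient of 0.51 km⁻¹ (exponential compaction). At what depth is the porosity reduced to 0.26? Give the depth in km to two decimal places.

1.61 km

Invert Athy's law: Z = ln(phi₀/phi) / k
Z = ln(0.59/0.26) / 0.51 = ln(2.269) / 0.51 = 0.8194 / 0.51 = 1.607 km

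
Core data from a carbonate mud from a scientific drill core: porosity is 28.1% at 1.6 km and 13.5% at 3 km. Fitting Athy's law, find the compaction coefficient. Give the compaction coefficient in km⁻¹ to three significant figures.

0.524 km⁻¹

Athy: phi(d) = phi₀ e^(−cd) ⇒ phi₁/phi₂ = e^{c(d₂−d₁)} ⇒ c = ln(phi₁/phi₂)/(d₂−d₁)
c = ln(0.281/0.135) / (3 − 1.6) = ln(2.081) / 1.4 = 0.7331 / 1.4 = 0.5236 km⁻¹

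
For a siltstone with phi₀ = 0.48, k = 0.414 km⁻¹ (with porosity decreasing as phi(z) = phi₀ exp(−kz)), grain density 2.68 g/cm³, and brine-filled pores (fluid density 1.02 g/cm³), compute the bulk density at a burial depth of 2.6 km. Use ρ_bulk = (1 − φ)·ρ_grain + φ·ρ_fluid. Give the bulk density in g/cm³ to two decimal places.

Porosity at depth: phi = 0.48·exp(−0.414×2.6) = 0.48×0.3408 = 0.1636
Bulk density: ρ_b = (1−phi)ρ_g + phi·ρ_f = 0.8364×2.68 + 0.1636×1.02
       = 2.242 + 0.167 = 2.408 g/cm³

2.41 g/cm³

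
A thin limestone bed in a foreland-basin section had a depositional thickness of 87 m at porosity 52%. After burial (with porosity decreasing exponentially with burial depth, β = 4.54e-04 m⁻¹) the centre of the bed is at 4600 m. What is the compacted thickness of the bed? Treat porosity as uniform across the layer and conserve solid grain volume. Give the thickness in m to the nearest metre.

Working in km (1 km = 1000 m; β in km⁻¹ = β in m⁻¹ × 1000):
Porosity at 4.6 km: phi = 0.52·exp(−0.454×4.6) = 0.0644
Solid-volume conservation: h(1−phi) = h₀(1−phi₀) ⇒ h = h₀·(1−phi₀)/(1−phi)
h = 0.087 × (1 − 0.52)/(1 − 0.0644) = 0.087 × 0.5131 = 0.0446 km

45 m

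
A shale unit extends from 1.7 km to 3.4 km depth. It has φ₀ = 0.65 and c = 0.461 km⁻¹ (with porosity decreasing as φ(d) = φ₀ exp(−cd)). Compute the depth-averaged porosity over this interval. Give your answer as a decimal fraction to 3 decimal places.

0.206

⟨φ⟩ = (1/(d₂−d₁)) ∫ φ₀ e^(−cd) dd = φ₀·(e^(−c·d₁) − e^(−c·d₂)) / (c·(d₂−d₁))
e^(−0.461×1.7) = 0.4567; e^(−0.461×3.4) = 0.2086
⟨φ⟩ = 0.65 × (0.4567 − 0.2086) / (0.461 × 1.7) = 0.65 × 0.3166 = 0.2058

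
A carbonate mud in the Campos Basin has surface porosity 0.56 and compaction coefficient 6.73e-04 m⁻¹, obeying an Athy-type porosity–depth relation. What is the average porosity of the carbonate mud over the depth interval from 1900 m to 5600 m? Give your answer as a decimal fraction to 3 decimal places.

0.057

Working in km (1 km = 1000 m; β in km⁻¹ = β in m⁻¹ × 1000):
⟨n⟩ = (1/(Z₂−Z₁)) ∫ n₀ e^(−βZ) dZ = n₀·(e^(−β·Z₁) − e^(−β·Z₂)) / (β·(Z₂−Z₁))
e^(−0.673×1.9) = 0.2784; e^(−0.673×5.6) = 0.0231
⟨n⟩ = 0.56 × (0.2784 − 0.0231) / (0.673 × 3.7) = 0.56 × 0.1025 = 0.0574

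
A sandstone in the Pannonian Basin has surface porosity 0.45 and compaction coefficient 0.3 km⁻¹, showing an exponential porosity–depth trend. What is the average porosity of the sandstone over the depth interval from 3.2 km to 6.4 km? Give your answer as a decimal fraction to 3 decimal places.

0.111

⟨phi⟩ = (1/(z₂−z₁)) ∫ phi₀ e^(−cz) dz = phi₀·(e^(−c·z₁) − e^(−c·z₂)) / (c·(z₂−z₁))
e^(−0.3×3.2) = 0.3829; e^(−0.3×6.4) = 0.1466
⟨phi⟩ = 0.45 × (0.3829 − 0.1466) / (0.3 × 3.2) = 0.45 × 0.2461 = 0.1108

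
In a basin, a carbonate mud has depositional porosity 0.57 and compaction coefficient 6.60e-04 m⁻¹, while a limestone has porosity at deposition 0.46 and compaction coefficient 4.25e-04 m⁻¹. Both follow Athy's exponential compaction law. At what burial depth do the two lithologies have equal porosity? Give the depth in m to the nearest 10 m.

Working in km (1 km = 1000 m; β in km⁻¹ = β in m⁻¹ × 1000):
Set φ₀ₐ e^(−βₐz) = φ₀ᵦ e^(−βᵦz) ⇒ ln(φ₀ₐ/φ₀ᵦ) = (βₐ − βᵦ)·z
z = ln(0.57/0.46) / (0.66 − 0.425) = 0.2144 / 0.235 = 0.912 km

910 m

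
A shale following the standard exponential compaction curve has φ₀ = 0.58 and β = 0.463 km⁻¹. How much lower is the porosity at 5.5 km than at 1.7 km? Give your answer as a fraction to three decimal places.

φ(1.7) = 0.58·e^(−0.463×1.7) = 0.2640
φ(5.5) = 0.58·e^(−0.463×5.5) = 0.0454
Δφ = 0.2640 − 0.0454 = 0.2185

0.219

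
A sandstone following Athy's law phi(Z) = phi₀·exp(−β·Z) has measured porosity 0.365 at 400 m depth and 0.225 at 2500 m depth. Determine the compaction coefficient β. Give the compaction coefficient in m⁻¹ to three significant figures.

Working in km (1 km = 1000 m; β in km⁻¹ = β in m⁻¹ × 1000):
Athy: phi(Z) = phi₀ e^(−βZ) ⇒ phi₁/phi₂ = e^{β(Z₂−Z₁)} ⇒ β = ln(phi₁/phi₂)/(Z₂−Z₁)
β = ln(0.365/0.225) / (2.5 − 0.4) = ln(1.622) / 2.1 = 0.4838 / 2.1 = 0.2304 km⁻¹

0.000230 m⁻¹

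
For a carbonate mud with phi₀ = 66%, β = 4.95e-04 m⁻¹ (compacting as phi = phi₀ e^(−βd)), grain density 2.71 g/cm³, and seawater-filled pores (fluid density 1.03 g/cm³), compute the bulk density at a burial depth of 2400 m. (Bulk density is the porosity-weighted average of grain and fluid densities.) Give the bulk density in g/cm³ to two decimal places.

Working in km (1 km = 1000 m; β in km⁻¹ = β in m⁻¹ × 1000):
Porosity at depth: phi = 0.66·exp(−0.495×2.4) = 0.66×0.3048 = 0.2012
Bulk density: ρ_b = (1−phi)ρ_g + phi·ρ_f = 0.7988×2.71 + 0.2012×1.03
       = 2.165 + 0.207 = 2.372 g/cm³

2.37 g/cm³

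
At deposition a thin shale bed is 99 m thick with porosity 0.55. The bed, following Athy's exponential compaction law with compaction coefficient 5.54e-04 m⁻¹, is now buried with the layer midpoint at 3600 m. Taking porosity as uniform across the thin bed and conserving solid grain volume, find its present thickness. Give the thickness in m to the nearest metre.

Working in km (1 km = 1000 m; k in km⁻¹ = k in m⁻¹ × 1000):
Porosity at 3.6 km: n = 0.55·exp(−0.554×3.6) = 0.0749
Solid-volume conservation: h(1−n) = h₀(1−n₀) ⇒ h = h₀·(1−n₀)/(1−n)
h = 0.099 × (1 − 0.55)/(1 − 0.0749) = 0.099 × 0.4864 = 0.0482 km

48 m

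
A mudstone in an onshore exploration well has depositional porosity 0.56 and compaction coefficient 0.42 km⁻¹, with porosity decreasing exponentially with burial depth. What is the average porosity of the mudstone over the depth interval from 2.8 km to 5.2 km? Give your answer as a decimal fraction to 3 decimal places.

0.109

⟨phi⟩ = (1/(Z₂−Z₁)) ∫ phi₀ e^(−cZ) dZ = phi₀·(e^(−c·Z₁) − e^(−c·Z₂)) / (c·(Z₂−Z₁))
e^(−0.42×2.8) = 0.3085; e^(−0.42×5.2) = 0.1126
⟨phi⟩ = 0.56 × (0.3085 − 0.1126) / (0.42 × 2.4) = 0.56 × 0.1944 = 0.1088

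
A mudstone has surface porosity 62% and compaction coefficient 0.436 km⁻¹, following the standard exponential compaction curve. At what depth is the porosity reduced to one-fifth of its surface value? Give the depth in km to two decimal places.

n/n₀ = 1/5 ⇒ exp(−k·Z) = 1/5 ⇒ Z = ln(5) / k
Z = 1.6094 / 0.436 = 3.691 km

3.69 km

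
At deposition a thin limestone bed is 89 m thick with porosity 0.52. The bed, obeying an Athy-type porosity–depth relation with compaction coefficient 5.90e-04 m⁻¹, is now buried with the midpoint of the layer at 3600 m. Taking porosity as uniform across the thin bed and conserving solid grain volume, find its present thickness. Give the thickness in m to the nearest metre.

Working in km (1 km = 1000 m; c in km⁻¹ = c in m⁻¹ × 1000):
Porosity at 3.6 km: phi = 0.52·exp(−0.59×3.6) = 0.0622
Solid-volume conservation: h(1−phi) = h₀(1−phi₀) ⇒ h = h₀·(1−phi₀)/(1−phi)
h = 0.089 × (1 − 0.52)/(1 − 0.0622) = 0.089 × 0.5118 = 0.0456 km

46 m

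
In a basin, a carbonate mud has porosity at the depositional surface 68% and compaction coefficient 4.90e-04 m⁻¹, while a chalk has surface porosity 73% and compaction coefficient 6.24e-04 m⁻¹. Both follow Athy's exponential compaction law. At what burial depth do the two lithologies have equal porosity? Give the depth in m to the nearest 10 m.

Working in km (1 km = 1000 m; β in km⁻¹ = β in m⁻¹ × 1000):
Set phi₀ₐ e^(−βₐz) = phi₀ᵦ e^(−βᵦz) ⇒ ln(phi₀ₐ/phi₀ᵦ) = (βₐ − βᵦ)·z
z = ln(0.68/0.73) / (0.49 − 0.624) = -0.0710 / -0.134 = 0.529 km

530 m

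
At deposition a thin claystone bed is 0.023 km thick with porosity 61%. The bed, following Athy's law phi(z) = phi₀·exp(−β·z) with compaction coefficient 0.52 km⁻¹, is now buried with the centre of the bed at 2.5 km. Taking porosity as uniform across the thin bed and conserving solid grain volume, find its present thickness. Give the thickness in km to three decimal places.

0.011 km

Porosity at 2.5 km: phi = 0.61·exp(−0.52×2.5) = 0.1662
Solid-volume conservation: h(1−phi) = h₀(1−phi₀) ⇒ h = h₀·(1−phi₀)/(1−phi)
h = 0.023 × (1 − 0.61)/(1 − 0.1662) = 0.023 × 0.4678 = 0.0108 km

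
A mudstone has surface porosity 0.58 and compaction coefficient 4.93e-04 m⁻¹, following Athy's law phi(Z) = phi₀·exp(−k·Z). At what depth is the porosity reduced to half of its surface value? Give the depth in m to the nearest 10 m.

Working in km (1 km = 1000 m; k in km⁻¹ = k in m⁻¹ × 1000):
phi/phi₀ = 1/2 ⇒ exp(−k·Z) = 1/2 ⇒ Z = ln(2) / k
Z = 0.6931 / 0.493 = 1.406 km

1410 m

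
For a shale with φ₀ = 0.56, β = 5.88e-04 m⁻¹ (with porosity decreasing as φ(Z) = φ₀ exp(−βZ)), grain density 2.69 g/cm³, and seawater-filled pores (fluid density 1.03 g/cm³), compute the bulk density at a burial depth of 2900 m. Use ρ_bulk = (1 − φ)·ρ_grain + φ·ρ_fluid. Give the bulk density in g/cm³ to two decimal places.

Working in km (1 km = 1000 m; β in km⁻¹ = β in m⁻¹ × 1000):
Porosity at depth: φ = 0.56·exp(−0.588×2.9) = 0.56×0.1817 = 0.1018
Bulk density: ρ_b = (1−φ)ρ_g + φ·ρ_f = 0.8982×2.69 + 0.1018×1.03
       = 2.416 + 0.105 = 2.521 g/cm³

2.52 g/cm³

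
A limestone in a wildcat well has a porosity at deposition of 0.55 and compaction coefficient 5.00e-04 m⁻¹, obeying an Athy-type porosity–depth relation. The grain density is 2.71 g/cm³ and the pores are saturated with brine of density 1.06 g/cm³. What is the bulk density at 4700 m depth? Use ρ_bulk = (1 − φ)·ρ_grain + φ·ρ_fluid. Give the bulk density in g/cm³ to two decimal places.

2.62 g/cm³

Working in km (1 km = 1000 m; k in km⁻¹ = k in m⁻¹ × 1000):
Porosity at depth: phi = 0.55·exp(−0.5×4.7) = 0.55×0.0954 = 0.0525
Bulk density: ρ_b = (1−phi)ρ_g + phi·ρ_f = 0.9475×2.71 + 0.0525×1.06
       = 2.568 + 0.056 = 2.623 g/cm³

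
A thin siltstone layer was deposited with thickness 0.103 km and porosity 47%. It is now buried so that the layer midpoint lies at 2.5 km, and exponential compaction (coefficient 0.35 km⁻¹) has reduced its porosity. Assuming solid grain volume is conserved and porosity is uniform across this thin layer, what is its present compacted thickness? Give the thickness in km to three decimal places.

0.068 km

Porosity at 2.5 km: phi = 0.47·exp(−0.35×2.5) = 0.1959
Solid-volume conservation: h(1−phi) = h₀(1−phi₀) ⇒ h = h₀·(1−phi₀)/(1−phi)
h = 0.103 × (1 − 0.47)/(1 − 0.1959) = 0.103 × 0.6591 = 0.0679 km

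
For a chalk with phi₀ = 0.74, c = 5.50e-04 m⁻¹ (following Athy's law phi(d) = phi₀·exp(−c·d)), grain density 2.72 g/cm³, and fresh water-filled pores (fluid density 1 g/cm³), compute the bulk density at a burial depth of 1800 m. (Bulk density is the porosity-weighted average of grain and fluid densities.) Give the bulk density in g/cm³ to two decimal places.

Working in km (1 km = 1000 m; c in km⁻¹ = c in m⁻¹ × 1000):
Porosity at depth: phi = 0.74·exp(−0.55×1.8) = 0.74×0.3716 = 0.2750
Bulk density: ρ_b = (1−phi)ρ_g + phi·ρ_f = 0.7250×2.72 + 0.2750×1
       = 1.972 + 0.275 = 2.247 g/cm³

2.25 g/cm³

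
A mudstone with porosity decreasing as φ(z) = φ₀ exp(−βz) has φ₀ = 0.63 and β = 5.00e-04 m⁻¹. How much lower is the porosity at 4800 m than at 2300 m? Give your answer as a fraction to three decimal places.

0.142

Working in km (1 km = 1000 m; β in km⁻¹ = β in m⁻¹ × 1000):
φ(2.3) = 0.63·e^(−0.5×2.3) = 0.1995
φ(4.8) = 0.63·e^(−0.5×4.8) = 0.0572
Δφ = 0.1995 − 0.0572 = 0.1423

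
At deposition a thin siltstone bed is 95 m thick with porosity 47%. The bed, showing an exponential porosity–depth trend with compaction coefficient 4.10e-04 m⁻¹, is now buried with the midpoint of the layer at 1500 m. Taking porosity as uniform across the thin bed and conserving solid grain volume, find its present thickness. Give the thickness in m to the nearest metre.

68 m

Working in km (1 km = 1000 m; k in km⁻¹ = k in m⁻¹ × 1000):
Porosity at 1.5 km: phi = 0.47·exp(−0.41×1.5) = 0.2541
Solid-volume conservation: h(1−phi) = h₀(1−phi₀) ⇒ h = h₀·(1−phi₀)/(1−phi)
h = 0.095 × (1 − 0.47)/(1 − 0.2541) = 0.095 × 0.7106 = 0.0675 km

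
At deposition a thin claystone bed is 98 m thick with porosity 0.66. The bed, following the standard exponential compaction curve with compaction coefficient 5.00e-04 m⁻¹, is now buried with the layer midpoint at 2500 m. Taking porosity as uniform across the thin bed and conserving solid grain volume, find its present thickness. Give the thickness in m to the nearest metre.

41 m

Working in km (1 km = 1000 m; k in km⁻¹ = k in m⁻¹ × 1000):
Porosity at 2.5 km: φ = 0.66·exp(−0.5×2.5) = 0.1891
Solid-volume conservation: h(1−φ) = h₀(1−φ₀) ⇒ h = h₀·(1−φ₀)/(1−φ)
h = 0.098 × (1 − 0.66)/(1 − 0.1891) = 0.098 × 0.4193 = 0.0411 km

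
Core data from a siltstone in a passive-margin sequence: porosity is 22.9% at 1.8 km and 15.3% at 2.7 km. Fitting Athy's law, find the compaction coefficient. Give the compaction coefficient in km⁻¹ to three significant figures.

0.448 km⁻¹

Athy: φ(z) = φ₀ e^(−βz) ⇒ φ₁/φ₂ = e^{β(z₂−z₁)} ⇒ β = ln(φ₁/φ₂)/(z₂−z₁)
β = ln(0.229/0.153) / (2.7 − 1.8) = ln(1.497) / 0.9 = 0.4033 / 0.9 = 0.4481 km⁻¹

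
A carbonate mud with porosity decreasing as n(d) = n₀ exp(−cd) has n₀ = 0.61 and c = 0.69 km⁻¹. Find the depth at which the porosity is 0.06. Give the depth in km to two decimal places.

Invert Athy's law: d = ln(n₀/n) / c
d = ln(0.61/0.06) / 0.69 = ln(10.17) / 0.69 = 2.3191 / 0.69 = 3.361 km

3.36 km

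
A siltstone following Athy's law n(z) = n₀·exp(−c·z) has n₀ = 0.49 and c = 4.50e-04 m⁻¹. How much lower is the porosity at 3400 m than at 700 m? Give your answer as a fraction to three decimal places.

Working in km (1 km = 1000 m; c in km⁻¹ = c in m⁻¹ × 1000):
n(0.7) = 0.49·e^(−0.45×0.7) = 0.3576
n(3.4) = 0.49·e^(−0.45×3.4) = 0.1061
Δn = 0.3576 − 0.1061 = 0.2515

0.251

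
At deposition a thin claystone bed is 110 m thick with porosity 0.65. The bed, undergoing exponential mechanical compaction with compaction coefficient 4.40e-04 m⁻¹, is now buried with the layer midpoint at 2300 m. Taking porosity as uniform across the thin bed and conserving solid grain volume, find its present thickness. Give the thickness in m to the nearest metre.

Working in km (1 km = 1000 m; β in km⁻¹ = β in m⁻¹ × 1000):
Porosity at 2.3 km: n = 0.65·exp(−0.44×2.3) = 0.2363
Solid-volume conservation: h(1−n) = h₀(1−n₀) ⇒ h = h₀·(1−n₀)/(1−n)
h = 0.11 × (1 − 0.65)/(1 − 0.2363) = 0.11 × 0.4583 = 0.0504 km

50 m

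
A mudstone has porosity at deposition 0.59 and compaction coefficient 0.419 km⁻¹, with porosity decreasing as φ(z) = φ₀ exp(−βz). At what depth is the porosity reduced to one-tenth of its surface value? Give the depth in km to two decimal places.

φ/φ₀ = 1/10 ⇒ exp(−β·z) = 1/10 ⇒ z = ln(10) / β
z = 2.3026 / 0.419 = 5.495 km

5.50 km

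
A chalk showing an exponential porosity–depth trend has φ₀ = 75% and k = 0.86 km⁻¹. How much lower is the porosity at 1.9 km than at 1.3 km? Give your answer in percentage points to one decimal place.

φ(1.3) = 0.75·e^(−0.86×1.3) = 0.2452
φ(1.9) = 0.75·e^(−0.86×1.9) = 0.1464
Δφ = 0.2452 − 0.1464 = 0.0988

9.9 percentage points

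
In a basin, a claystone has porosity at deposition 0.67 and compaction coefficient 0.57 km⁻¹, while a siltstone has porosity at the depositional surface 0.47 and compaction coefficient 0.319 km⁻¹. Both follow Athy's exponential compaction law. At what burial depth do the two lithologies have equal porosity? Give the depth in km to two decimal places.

Set n₀ₐ e^(−kₐZ) = n₀ᵦ e^(−kᵦZ) ⇒ ln(n₀ₐ/n₀ᵦ) = (kₐ − kᵦ)·Z
Z = ln(0.67/0.47) / (0.57 − 0.319) = 0.3545 / 0.251 = 1.413 km

1.41 km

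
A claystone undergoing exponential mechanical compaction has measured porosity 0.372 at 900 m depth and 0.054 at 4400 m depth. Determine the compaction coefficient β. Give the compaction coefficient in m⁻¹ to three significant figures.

Working in km (1 km = 1000 m; β in km⁻¹ = β in m⁻¹ × 1000):
Athy: phi(Z) = phi₀ e^(−βZ) ⇒ phi₁/phi₂ = e^{β(Z₂−Z₁)} ⇒ β = ln(phi₁/phi₂)/(Z₂−Z₁)
β = ln(0.372/0.054) / (4.4 − 0.9) = ln(6.889) / 3.5 = 1.9299 / 3.5 = 0.5514 km⁻¹

0.000551 m⁻¹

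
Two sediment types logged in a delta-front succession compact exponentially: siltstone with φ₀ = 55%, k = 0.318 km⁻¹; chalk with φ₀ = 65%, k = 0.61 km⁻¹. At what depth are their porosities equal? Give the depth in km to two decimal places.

0.57 km

Set φ₀ₐ e^(−kₐd) = φ₀ᵦ e^(−kᵦd) ⇒ ln(φ₀ₐ/φ₀ᵦ) = (kₐ − kᵦ)·d
d = ln(0.55/0.65) / (0.318 − 0.61) = -0.1671 / -0.292 = 0.572 km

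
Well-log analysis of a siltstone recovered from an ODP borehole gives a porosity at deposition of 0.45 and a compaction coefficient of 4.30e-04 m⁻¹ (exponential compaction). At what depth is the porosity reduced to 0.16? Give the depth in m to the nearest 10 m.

2400 m

Working in km (1 km = 1000 m; k in km⁻¹ = k in m⁻¹ × 1000):
Invert Athy's law: Z = ln(φ₀/φ) / k
Z = ln(0.45/0.16) / 0.43 = ln(2.812) / 0.43 = 1.0341 / 0.43 = 2.405 km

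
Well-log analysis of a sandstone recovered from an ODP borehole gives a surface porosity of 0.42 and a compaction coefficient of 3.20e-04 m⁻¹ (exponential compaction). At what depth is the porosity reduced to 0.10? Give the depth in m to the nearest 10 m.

Working in km (1 km = 1000 m; k in km⁻¹ = k in m⁻¹ × 1000):
Invert Athy's law: d = ln(n₀/n) / k
d = ln(0.42/0.1) / 0.32 = ln(4.2) / 0.32 = 1.4351 / 0.32 = 4.485 km

4480 m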